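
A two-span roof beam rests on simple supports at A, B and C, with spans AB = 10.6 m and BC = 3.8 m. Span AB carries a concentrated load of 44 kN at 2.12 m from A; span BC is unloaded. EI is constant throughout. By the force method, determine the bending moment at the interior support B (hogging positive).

M_B = 32.96 kN·m

Insert a hinge at B; M_B is the redundant, and each span becomes simply supported.
End slopes at the hinge B, treating each span as simply supported:
  span AB: point load 44 at a = 2.12: Pab(L + a)/(6LEI) = 158.2/EI
  relative rotation θ_0 = (158.2 + 0)/EI = 158.2/EI
A unit hogging moment at B produces rotation L₁/(3EI) + L₂/(3EI) = 4.8/EI.
Slope continuity at B: θ_0 = M_B·4.8/EI, so M_B = 158.2/4.8 = 32.96 kN·m (hogging).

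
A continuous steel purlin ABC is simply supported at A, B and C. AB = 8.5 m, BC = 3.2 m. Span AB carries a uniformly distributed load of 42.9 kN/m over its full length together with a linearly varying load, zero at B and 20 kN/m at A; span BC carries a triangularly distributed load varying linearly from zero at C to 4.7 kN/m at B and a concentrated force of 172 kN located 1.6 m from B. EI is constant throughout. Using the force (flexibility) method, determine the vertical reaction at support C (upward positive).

R_C = -27.69 kN

Release continuity at B by inserting a hinge; the redundant is the internal moment M_B. The primary structure is two simply-supported spans AB and BC.
End slopes at the hinge B, treating each span as simply supported:
  span AB: UDL 42.9: wL³/(24EI) = 1098/EI
  span AB: triangular load, peak 20: 7w₀L³/(360EI) = 238.8/EI
  span BC: triangular load, peak 4.7: w₀L³/(45EI) = 3.422/EI
  span BC: point load 172 at a = 1.6: Pab(L + b)/(6LEI) = 110.1/EI
  relative rotation θ_0 = (1337 + 113.5)/EI = 1450/EI
A unit hogging moment at B produces rotation L₁/(3EI) + L₂/(3EI) = 3.9/EI.
Slope continuity at B: θ_0 = M_B·3.9/EI, so M_B = 1450/3.9 = 371.8 kN·m (hogging).
Span BC, ΣM about C: R_B^{BC}·3.2 = 291.2 + 371.8, so R_B^{BC} = 207.2 kN and R_C = 179.5 − 207.2 = -27.69 kN.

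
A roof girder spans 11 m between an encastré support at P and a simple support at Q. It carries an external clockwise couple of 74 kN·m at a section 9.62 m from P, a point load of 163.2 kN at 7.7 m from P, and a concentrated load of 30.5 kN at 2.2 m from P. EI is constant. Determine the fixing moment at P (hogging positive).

Choose R_Q as the redundant. The primary structure is the cantilever fixed at P.
Deflection at Q on the released cantilever, summing each load's contribution:
  clockwise couple 74 at a = 9.62: M₀a(2L − a)/(2EI) = 4407/EI
  point load 163.2 at a = 7.7: Pa²(3L − a)/(6EI) = 40801/EI
  point load 30.5 at a = 2.2: Pa²(3L − a)/(6EI) = 757.8/EI
  δ_0 = 45965/EI
Flexibility coefficient — unit upward force at Q: δ_{QQ} = L³/(3EI) = 443.7/EI.
Compatibility at Q: δ_0 − R_Q·δ_{QQ} = 0, so R_Q = 45965/443.7 = 103.6 kN.
Moment equilibrium about P: M_P = Σ(load moments about P) − R_Q·L = 1398 − 103.6×11 = 258.1 kN·m.

M_P = 258.1 kN·m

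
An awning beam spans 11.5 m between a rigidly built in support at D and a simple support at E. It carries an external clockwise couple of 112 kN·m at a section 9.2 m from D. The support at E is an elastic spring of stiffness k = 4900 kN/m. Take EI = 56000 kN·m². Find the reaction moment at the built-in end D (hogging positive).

Remove the prop at E; the released (primary) structure is a cantilever built in at D.
Deflection at E on the released cantilever, summing each load's contribution:
  clockwise couple 112 at a = 9.2: M₀a(2L − a)/(2EI) = 7110/EI
Tip deflection under a unit load at E: L³/(3EI) = 507/EI.
With EI = 56000 kN·m²: δ_0 = 0.12696 m and δ_{EE} = 0.009053 m/kN.
Compatibility — the spring shortens by R_E/k under the reaction it provides: δ_0 − R_E·δ_{EE} = R_E/k. With 1/k = 0.000204 m/kN, R_E = δ_0 / (δ_{EE} + 1/k) = 0.12696 / (0.009053 + 0.000204) = 13.72 kN.
Moment equilibrium about D: M_D = Σ(load moments about D) − R_E·L = 112 − 13.72×11.5 = -45.72 kN·m.

M_D = -45.72 kN·m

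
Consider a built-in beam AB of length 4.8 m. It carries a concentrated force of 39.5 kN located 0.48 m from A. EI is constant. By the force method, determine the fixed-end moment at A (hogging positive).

Take the two fixed-end moments M_A, M_B as redundants; the released structure is the simple span AB.
Simple-span end rotations at A and B under the given loads:
  at A: point load 39.5 at a = 0.48: Pab(L + b)/(6LEI) = 25.94/EI
  at B: point load 39.5 at a = 0.48: Pab(L + a)/(6LEI) = 15.02/EI
  θ_A0 = 25.94/EI,  θ_B0 = 15.02/EI
Flexibility coefficients: a unit moment at one end gives L/(3EI) there and L/(6EI) at the far end, so f₁₁ = f₂₂ = 1.6/EI and f₁₂ = f₂₁ = 0.8/EI.
Compatibility — zero rotation at each built-in end:
  1.6 M_A + 0.8 M_B = 25.94
  0.8 M_A + 1.6 M_B = 15.02
Solving the pair gives M_A = 15.36 kN·m and M_B = 1.706 kN·m (hogging).

M_A = 15.36 kN·m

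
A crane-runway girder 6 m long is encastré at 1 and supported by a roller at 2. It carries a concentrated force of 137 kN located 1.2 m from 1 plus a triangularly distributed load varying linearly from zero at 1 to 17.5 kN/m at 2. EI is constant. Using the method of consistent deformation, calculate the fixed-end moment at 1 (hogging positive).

Choose R_2 as the redundant. The primary structure is the cantilever fixed at 1.
Deflection at 2 on the released cantilever, summing each load's contribution:
  point load 137 at a = 1.2: Pa²(3L − a)/(6EI) = 552.4/EI
  triangular load, peak 17.5 at the free end: 11w₀L⁴/(120EI) = 2079/EI
  δ_0 = 2631/EI
Tip deflection under a unit load at 2: L³/(3EI) = 72/EI.
Compatibility at 2: δ_0 − R_2·δ_{22} = 0, so R_2 = 2631/72 = 36.55 kN.
Moment equilibrium about 1: M_1 = Σ(load moments about 1) − R_2·L = 374.4 − 36.55×6 = 155.1 kN·m.

M_1 = 155.1 kN·m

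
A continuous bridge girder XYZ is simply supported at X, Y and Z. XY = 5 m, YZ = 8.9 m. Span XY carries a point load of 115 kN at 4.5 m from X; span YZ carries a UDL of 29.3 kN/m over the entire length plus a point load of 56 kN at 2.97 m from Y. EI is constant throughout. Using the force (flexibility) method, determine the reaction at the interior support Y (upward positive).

Release continuity at Y by inserting a hinge; the redundant is the internal moment M_Y. The primary structure is two simply-supported spans XY and YZ.
Rotations at Y on the released spans (each span's end-slope, ×1/EI):
  span XY: point load 115 at a = 4.5: Pab(L + a)/(6LEI) = 81.94/EI
  span YZ: UDL 29.3: wL³/(24EI) = 860.6/EI
  span YZ: point load 56 at a = 2.97: Pab(L + b)/(6LEI) = 273.9/EI
  relative rotation θ_0 = (81.94 + 1135)/EI = 1216/EI
A unit hogging moment at Y produces rotation L₁/(3EI) + L₂/(3EI) = 4.633/EI.
Slope continuity at Y: θ_0 = M_Y·4.633/EI, so M_Y = 1216/4.633 = 262.6 kN·m (hogging).
Span XY, ΣM about X with M_Y applied at Y: R_Y^{XY}·5 = 517.5 + 262.6, so R_Y^{XY} = 156 kN and R_X = 115 − 156 = -41.01 kN.
Span YZ, ΣM about Z: R_Y^{YZ}·8.9 = 1493 + 262.6, so R_Y^{YZ} = 197.2 kN and R_Z = 316.8 − 197.2 = 119.6 kN.
R_Y = 156 + 197.2 = 353.2 kN.

R_Y = 353.2 kN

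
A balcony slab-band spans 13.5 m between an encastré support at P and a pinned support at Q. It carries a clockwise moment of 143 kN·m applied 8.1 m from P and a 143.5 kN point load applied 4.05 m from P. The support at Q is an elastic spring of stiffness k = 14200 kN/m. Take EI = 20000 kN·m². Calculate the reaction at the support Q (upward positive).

R_Q = 30.73 kN

Remove the prop at Q; the released (primary) structure is a cantilever built in at P.
Free-end deflection of the primary structure under the applied loading (downward +):
  clockwise couple 143 at a = 8.1: M₀a(2L − a)/(2EI) = 10946/EI
  point load 143.5 at a = 4.05: Pa²(3L − a)/(6EI) = 14299/EI
  δ_0 = 25245/EI
Tip deflection under a unit load at Q: L³/(3EI) = 820.1/EI.
With EI = 20000 kN·m²: δ_0 = 1.2623 m and δ_{QQ} = 0.041006 m/kN.
Compatibility — the spring shortens by R_Q/k under the reaction it provides: δ_0 − R_Q·δ_{QQ} = R_Q/k. With 1/k = 0.00007 m/kN, R_Q = δ_0 / (δ_{QQ} + 1/k) = 1.2623 / (0.041006 + 0.00007) = 30.73 kN.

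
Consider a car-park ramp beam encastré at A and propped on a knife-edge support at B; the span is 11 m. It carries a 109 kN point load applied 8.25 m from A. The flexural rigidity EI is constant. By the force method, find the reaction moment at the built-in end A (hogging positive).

Choose R_B as the redundant. The primary structure is the cantilever fixed at A.
Deflection at B on the released cantilever, summing each load's contribution:
  point load 109 at a = 8.25: Pa²(3L − a)/(6EI) = 30603/EI
Flexibility coefficient — unit upward force at B: δ_{BB} = L³/(3EI) = 443.7/EI.
Compatibility at B: δ_0 − R_B·δ_{BB} = 0, so R_B = 30603/443.7 = 68.98 kN.
Moment equilibrium about A: M_A = Σ(load moments about A) − R_B·L = 899.2 − 68.98×11 = 140.5 kN·m.

M_A = 140.5 kN·m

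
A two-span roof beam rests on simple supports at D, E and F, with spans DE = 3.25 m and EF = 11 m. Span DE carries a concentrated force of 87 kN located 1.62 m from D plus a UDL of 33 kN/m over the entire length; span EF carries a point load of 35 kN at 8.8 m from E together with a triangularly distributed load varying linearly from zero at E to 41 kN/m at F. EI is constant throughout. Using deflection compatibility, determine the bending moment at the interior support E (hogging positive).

Insert a hinge at E; M_E is the redundant, and each span becomes simply supported.
Discontinuity in slope at E on the released structure — sum the simple-span end rotations:
  span DE: point load 87 at a = 1.62: Pab(L + a)/(6LEI) = 57.37/EI
  span DE: UDL 33: wL³/(24EI) = 47.2/EI
  span EF: point load 35 at a = 8.8: Pab(L + b)/(6LEI) = 135.5/EI
  span EF: triangular load, peak 41: 7w₀L³/(360EI) = 1061/EI
  relative rotation θ_0 = (104.6 + 1197)/EI = 1301/EI
A unit hogging moment at E produces rotation L₁/(3EI) + L₂/(3EI) = 4.75/EI.
Slope continuity at E: θ_0 = M_E·4.75/EI, so M_E = 1301/4.75 = 273.9 kN·m (hogging).

M_E = 273.9 kN·m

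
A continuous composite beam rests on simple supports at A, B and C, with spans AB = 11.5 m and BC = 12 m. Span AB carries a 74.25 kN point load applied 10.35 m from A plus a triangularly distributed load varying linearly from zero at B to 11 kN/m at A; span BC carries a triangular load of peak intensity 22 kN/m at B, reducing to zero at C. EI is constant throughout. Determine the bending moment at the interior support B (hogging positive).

M_B = 185.1 kN·m

Release continuity at B by inserting a hinge; the redundant is the internal moment M_B. The primary structure is two simply-supported spans AB and BC.
Discontinuity in slope at B on the released structure — sum the simple-span end rotations:
  span AB: point load 74.25 at a = 10.35: Pab(L + a)/(6LEI) = 279.9/EI
  span AB: triangular load, peak 11: 7w₀L³/(360EI) = 325.3/EI
  span BC: triangular load, peak 22: w₀L³/(45EI) = 844.8/EI
  relative rotation θ_0 = (605.2 + 844.8)/EI = 1450/EI
A unit hogging moment at B produces rotation L₁/(3EI) + L₂/(3EI) = 7.833/EI.
Slope continuity at B: θ_0 = M_B·7.833/EI, so M_B = 1450/7.833 = 185.1 kN·m (hogging).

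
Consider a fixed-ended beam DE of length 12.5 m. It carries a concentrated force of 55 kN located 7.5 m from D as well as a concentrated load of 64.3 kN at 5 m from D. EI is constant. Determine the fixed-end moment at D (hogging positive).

M_D = 181.7 kN·m

Release both end moments; the primary structure is a simply-supported span DE with redundants M_D and M_E.
On the primary (simply-supported) span, the end slopes from the loading are:
  at D: point load 55 at a = 7.5: Pab(L + b)/(6LEI) = 481.2/EI
  at E: point load 55 at a = 7.5: Pab(L + a)/(6LEI) = 550/EI
  at D: point load 64.3 at a = 5: Pab(L + b)/(6LEI) = 643/EI
  at E: point load 64.3 at a = 5: Pab(L + a)/(6LEI) = 562.6/EI
  θ_D0 = 1124/EI,  θ_E0 = 1113/EI
Flexibility coefficients: a unit moment at one end gives L/(3EI) there and L/(6EI) at the far end, so f₁₁ = f₂₂ = 4.167/EI and f₁₂ = f₂₁ = 2.083/EI.
Compatibility — zero rotation at each built-in end:
  4.167 M_D + 2.083 M_E = 1124
  2.083 M_D + 4.167 M_E = 1113
Solving the pair gives M_D = 181.7 kN·m and M_E = 176.2 kN·m (hogging).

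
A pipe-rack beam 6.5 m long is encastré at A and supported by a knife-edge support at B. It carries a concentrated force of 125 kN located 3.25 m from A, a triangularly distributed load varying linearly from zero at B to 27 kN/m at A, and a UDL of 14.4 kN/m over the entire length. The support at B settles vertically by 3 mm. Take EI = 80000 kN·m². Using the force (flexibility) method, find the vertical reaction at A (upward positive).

Choose R_B as the redundant. The primary structure is the cantilever fixed at A.
Deflection at B on the released cantilever, summing each load's contribution:
  point load 125 at a = 3.25: Pa²(3L − a)/(6EI) = 3576/EI
  triangular load, peak 27 at the fixed end: w₀L⁴/(30EI) = 1607/EI
  UDL 14.4: wL⁴/(8EI) = 3213/EI
  δ_0 = 8396/EI
Flexibility coefficient — unit upward force at B: δ_{BB} = L³/(3EI) = 91.54/EI.
With EI = 80000 kN·m²: δ_0 = 0.10494 m and δ_{BB} = 0.001144 m/kN.
Compatibility — the beam at B must follow the support down by 0.003 m: δ_0 − R_B·δ_{BB} = 0.003, so R_B = (0.10494 − 0.003)/0.001144 = 89.09 kN.
Vertical equilibrium: R_A = ΣP − R_B = 306.4 − 89.09 = 217.3 kN.

R_A = 217.3 kN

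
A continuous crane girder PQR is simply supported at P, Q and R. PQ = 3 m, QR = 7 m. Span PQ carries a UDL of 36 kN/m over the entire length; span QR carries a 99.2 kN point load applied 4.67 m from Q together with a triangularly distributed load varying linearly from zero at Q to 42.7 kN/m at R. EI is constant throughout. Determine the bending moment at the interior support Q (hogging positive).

M_Q = 169.5 kN·m

Insert a hinge at Q; M_Q is the redundant, and each span becomes simply supported.
End slopes at the hinge Q, treating each span as simply supported:
  span PQ: UDL 36: wL³/(24EI) = 40.5/EI
  span QR: point load 99.2 at a = 4.67: Pab(L + b)/(6LEI) = 239.8/EI
  span QR: triangular load, peak 42.7: 7w₀L³/(360EI) = 284.8/EI
  relative rotation θ_0 = (40.5 + 524.6)/EI = 565.1/EI
A unit hogging moment at Q produces rotation L₁/(3EI) + L₂/(3EI) = 3.333/EI.
Slope continuity at Q: θ_0 = M_Q·3.333/EI, so M_Q = 565.1/3.333 = 169.5 kN·m (hogging).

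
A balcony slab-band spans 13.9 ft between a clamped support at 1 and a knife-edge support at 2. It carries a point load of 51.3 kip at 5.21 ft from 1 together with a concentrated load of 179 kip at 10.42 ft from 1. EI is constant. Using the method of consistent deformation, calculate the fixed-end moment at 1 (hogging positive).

Remove the prop at 2; the released (primary) structure is a cantilever built in at 1.
Deflection at 2 on the released cantilever, summing each load's contribution:
  point load 51.3 at a = 5.21: Pa²(3L − a)/(6EI) = 8469/EI
  point load 179 at a = 10.42: Pa²(3L − a)/(6EI) = 101322/EI
  δ_0 = 109791/EI
Flexibility coefficient — unit upward force at 2: δ_{22} = L³/(3EI) = 895.2/EI.
Compatibility at 2: δ_0 − R_2·δ_{22} = 0, so R_2 = 109791/895.2 = 122.6 kip.
Moment equilibrium about 1: M_1 = Σ(load moments about 1) − R_2·L = 2132 − 122.6×13.9 = 427.7 kip·ft.

M_1 = 427.7 kip·ft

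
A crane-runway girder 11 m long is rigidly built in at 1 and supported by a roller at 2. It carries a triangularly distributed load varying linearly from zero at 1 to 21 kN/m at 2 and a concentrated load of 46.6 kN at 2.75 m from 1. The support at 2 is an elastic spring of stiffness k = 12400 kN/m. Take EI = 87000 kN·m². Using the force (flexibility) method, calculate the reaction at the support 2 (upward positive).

R_2 = 66.48 kN

Take the reaction at 2 as the redundant and release it; the primary structure is a cantilever fixed at 1.
Primary-structure tip deflection at 2 by superposition:
  triangular load, peak 21 at the free end: 11w₀L⁴/(120EI) = 28184/EI
  point load 46.6 at a = 2.75: Pa²(3L − a)/(6EI) = 1777/EI
  δ_0 = 29961/EI
Flexibility coefficient — unit upward force at 2: δ_{22} = L³/(3EI) = 443.7/EI.
With EI = 87000 kN·m²: δ_0 = 0.34438 m and δ_{22} = 0.0051 m/kN.
Compatibility — the spring shortens by R_2/k under the reaction it provides: δ_0 − R_2·δ_{22} = R_2/k. With 1/k = 0.000081 m/kN, R_2 = δ_0 / (δ_{22} + 1/k) = 0.34438 / (0.0051 + 0.000081) = 66.48 kN.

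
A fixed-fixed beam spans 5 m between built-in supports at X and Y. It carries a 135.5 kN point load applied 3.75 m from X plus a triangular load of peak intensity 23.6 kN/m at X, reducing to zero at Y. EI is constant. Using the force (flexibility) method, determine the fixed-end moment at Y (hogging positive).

Release both end moments; the primary structure is a simply-supported span XY with redundants M_X and M_Y.
End rotations of the released simple span under the applied load (×1/EI):
  at X: point load 135.5 at a = 3.75: Pab(L + b)/(6LEI) = 132.3/EI
  at Y: point load 135.5 at a = 3.75: Pab(L + a)/(6LEI) = 185.3/EI
  at X: triangular load, peak 23.6: w₀L³/(45EI) = 65.56/EI
  at Y: triangular load, peak 23.6: 7w₀L³/(360EI) = 57.36/EI
  θ_X0 = 197.9/EI,  θ_Y0 = 242.6/EI
Flexibility coefficients: a unit moment at one end gives L/(3EI) there and L/(6EI) at the far end, so f₁₁ = f₂₂ = 1.667/EI and f₁₂ = f₂₁ = 0.8333/EI.
Compatibility — zero rotation at each built-in end:
  1.667 M_X + 0.8333 M_Y = 197.9
  0.8333 M_X + 1.667 M_Y = 242.6
Solving the pair gives M_X = 61.26 kN·m and M_Y = 114.9 kN·m (hogging).

M_Y = 114.9 kN·m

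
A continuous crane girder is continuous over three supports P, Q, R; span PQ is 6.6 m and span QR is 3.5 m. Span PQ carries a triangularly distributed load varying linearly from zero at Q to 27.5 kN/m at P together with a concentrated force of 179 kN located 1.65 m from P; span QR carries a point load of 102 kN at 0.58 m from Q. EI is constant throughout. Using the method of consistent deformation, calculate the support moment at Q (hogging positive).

M_Q = 151.8 kN·m

Take M_Q as the redundant. Released structure: two simple spans PQ and QR with a hinge at Q.
Discontinuity in slope at Q on the released structure — sum the simple-span end rotations:
  span PQ: triangular load, peak 27.5: 7w₀L³/(360EI) = 153.7/EI
  span PQ: point load 179 at a = 1.65: Pab(L + a)/(6LEI) = 304.6/EI
  span QR: point load 102 at a = 0.58: Pab(L + b)/(6LEI) = 52.81/EI
  relative rotation θ_0 = (458.3 + 52.81)/EI = 511.1/EI
A unit hogging moment at Q produces rotation L₁/(3EI) + L₂/(3EI) = 3.367/EI.
Compatibility: M_Q·(L₁+L₂)/(3EI) = θ_0, giving M_Q = 151.8 kN·m (hogging).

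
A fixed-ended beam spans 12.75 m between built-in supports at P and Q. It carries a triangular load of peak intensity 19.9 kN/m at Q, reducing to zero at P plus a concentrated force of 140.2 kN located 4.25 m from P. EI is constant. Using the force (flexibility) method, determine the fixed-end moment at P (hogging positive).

M_P = 372.7 kN·m

Release both end moments; the primary structure is a simply-supported span PQ with redundants M_P and M_Q.
Simple-span end rotations at P and Q under the given loads:
  at P: triangular load, peak 19.9: 7w₀L³/(360EI) = 802/EI
  at Q: triangular load, peak 19.9: w₀L³/(45EI) = 916.6/EI
  at P: point load 140.2 at a = 4.25: Pab(L + b)/(6LEI) = 1407/EI
  at Q: point load 140.2 at a = 4.25: Pab(L + a)/(6LEI) = 1125/EI
  θ_P0 = 2209/EI,  θ_Q0 = 2042/EI
Flexibility coefficients: a unit moment at one end gives L/(3EI) there and L/(6EI) at the far end, so f₁₁ = f₂₂ = 4.25/EI and f₁₂ = f₂₁ = 2.125/EI.
Compatibility — zero rotation at each built-in end:
  4.25 M_P + 2.125 M_Q = 2209
  2.125 M_P + 4.25 M_Q = 2042
Solving the pair gives M_P = 372.7 kN·m and M_Q = 294.2 kN·m (hogging).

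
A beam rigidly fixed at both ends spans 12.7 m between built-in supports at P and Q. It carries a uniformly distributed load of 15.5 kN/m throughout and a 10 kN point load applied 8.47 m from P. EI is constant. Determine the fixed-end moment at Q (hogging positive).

M_Q = 227.1 kN·m

Release both end moments; the primary structure is a simply-supported span PQ with redundants M_P and M_Q.
Simple-span end rotations at P and Q under the given loads:
  at P: UDL 15.5: wL³/(24EI) = 1323/EI
  at Q: UDL 15.5: wL³/(24EI) = 1323/EI
  at P: point load 10 at a = 8.47: Pab(L + b)/(6LEI) = 79.6/EI
  at Q: point load 10 at a = 8.47: Pab(L + a)/(6LEI) = 99.54/EI
  θ_P0 = 1403/EI,  θ_Q0 = 1422/EI
Flexibility coefficients: a unit moment at one end gives L/(3EI) there and L/(6EI) at the far end, so f₁₁ = f₂₂ = 4.233/EI and f₁₂ = f₂₁ = 2.117/EI.
Compatibility — zero rotation at each built-in end:
  4.233 M_P + 2.117 M_Q = 1403
  2.117 M_P + 4.233 M_Q = 1422
Solving the pair gives M_P = 217.7 kN·m and M_Q = 227.1 kN·m (hogging).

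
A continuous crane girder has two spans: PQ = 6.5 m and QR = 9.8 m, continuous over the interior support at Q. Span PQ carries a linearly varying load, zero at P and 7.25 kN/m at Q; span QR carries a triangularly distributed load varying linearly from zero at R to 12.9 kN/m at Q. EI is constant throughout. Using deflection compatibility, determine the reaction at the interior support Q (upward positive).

Insert a hinge at Q; M_Q is the redundant, and each span becomes simply supported.
Discontinuity in slope at Q on the released structure — sum the simple-span end rotations:
  span PQ: triangular load, peak 7.25: w₀L³/(45EI) = 44.25/EI
  span QR: triangular load, peak 12.9: w₀L³/(45EI) = 269.8/EI
  relative rotation θ_0 = (44.25 + 269.8)/EI = 314.1/EI
A unit hogging moment at Q produces rotation L₁/(3EI) + L₂/(3EI) = 5.433/EI.
Slope continuity at Q: θ_0 = M_Q·5.433/EI, so M_Q = 314.1/5.433 = 57.8 kN·m (hogging).
Span PQ, ΣM about P with M_Q applied at Q: R_Q^{PQ}·6.5 = 102.1 + 57.8, so R_Q^{PQ} = 24.6 kN and R_P = 23.56 − 24.6 = -1.038 kN.
Span QR, ΣM about R: R_Q^{QR}·9.8 = 413 + 57.8, so R_Q^{QR} = 48.04 kN and R_R = 63.21 − 48.04 = 15.17 kN.
R_Q = 24.6 + 48.04 = 72.64 kN.

R_Q = 72.64 kN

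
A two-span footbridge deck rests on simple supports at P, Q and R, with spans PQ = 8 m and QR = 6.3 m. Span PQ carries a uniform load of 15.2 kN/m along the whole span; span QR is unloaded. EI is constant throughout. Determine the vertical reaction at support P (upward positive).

Insert a hinge at Q; M_Q is the redundant, and each span becomes simply supported.
End slopes at the hinge Q, treating each span as simply supported:
  span PQ: UDL 15.2: wL³/(24EI) = 324.3/EI
  relative rotation θ_0 = (324.3 + 0)/EI = 324.3/EI
A unit hogging moment at Q produces rotation L₁/(3EI) + L₂/(3EI) = 4.767/EI.
Compatibility: M_Q·(L₁+L₂)/(3EI) = θ_0, giving M_Q = 68.03 kN·m (hogging).
Span PQ, ΣM about P with M_Q applied at Q: R_Q^{PQ}·8 = 486.4 + 68.03, so R_Q^{PQ} = 69.3 kN and R_P = 121.6 − 69.3 = 52.3 kN.

R_P = 52.3 kN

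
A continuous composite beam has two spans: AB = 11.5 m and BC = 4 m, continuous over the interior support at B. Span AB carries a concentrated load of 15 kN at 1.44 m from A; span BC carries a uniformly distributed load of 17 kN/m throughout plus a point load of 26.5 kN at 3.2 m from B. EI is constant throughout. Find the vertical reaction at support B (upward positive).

R_B = 47.68 kN

Release continuity at B by inserting a hinge; the redundant is the internal moment M_B. The primary structure is two simply-supported spans AB and BC.
End slopes at the hinge B, treating each span as simply supported:
  span AB: point load 15 at a = 1.44: Pab(L + a)/(6LEI) = 40.75/EI
  span BC: UDL 17: wL³/(24EI) = 45.33/EI
  span BC: point load 26.5 at a = 3.2: Pab(L + b)/(6LEI) = 13.57/EI
  relative rotation θ_0 = (40.75 + 58.9)/EI = 99.65/EI
A unit hogging moment at B produces rotation L₁/(3EI) + L₂/(3EI) = 5.167/EI.
Compatibility: M_B·(L₁+L₂)/(3EI) = θ_0, giving M_B = 19.29 kN·m (hogging).
Span AB, ΣM about A with M_B applied at B: R_B^{AB}·11.5 = 21.6 + 19.29, so R_B^{AB} = 3.555 kN and R_A = 15 − 3.555 = 11.44 kN.
Span BC, ΣM about C: R_B^{BC}·4 = 157.2 + 19.29, so R_B^{BC} = 44.12 kN and R_C = 94.5 − 44.12 = 50.38 kN.
R_B = 3.555 + 44.12 = 47.68 kN.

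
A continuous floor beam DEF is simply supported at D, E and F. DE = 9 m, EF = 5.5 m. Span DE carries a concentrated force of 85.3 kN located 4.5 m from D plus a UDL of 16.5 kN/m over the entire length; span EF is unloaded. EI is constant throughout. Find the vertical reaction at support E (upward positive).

Take M_E as the redundant. Released structure: two simple spans DE and EF with a hinge at E.
End slopes at the hinge E, treating each span as simply supported:
  span DE: point load 85.3 at a = 4.5: Pab(L + a)/(6LEI) = 431.8/EI
  span DE: UDL 16.5: wL³/(24EI) = 501.2/EI
  relative rotation θ_0 = (933 + 0)/EI = 933/EI
A unit hogging moment at E produces rotation L₁/(3EI) + L₂/(3EI) = 4.833/EI.
Slope continuity at E: θ_0 = M_E·4.833/EI, so M_E = 933/4.833 = 193 kN·m (hogging).
Span DE, ΣM about D with M_E applied at E: R_E^{DE}·9 = 1052 + 193, so R_E^{DE} = 138.3 kN and R_D = 233.8 − 138.3 = 95.45 kN.
Span EF, ΣM about F: R_E^{EF}·5.5 = 0 + 193, so R_E^{EF} = 35.1 kN and R_F = 0 − 35.1 = -35.1 kN.
R_E = 138.3 + 35.1 = 173.4 kN.

R_E = 173.4 kN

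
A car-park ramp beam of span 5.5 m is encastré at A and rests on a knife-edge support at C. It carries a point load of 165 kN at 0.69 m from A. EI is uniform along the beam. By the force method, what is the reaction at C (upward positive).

R_C = 3.732 kN

Remove the prop at C; the released (primary) structure is a cantilever built in at A.
Deflection at C on the released cantilever, summing each load's contribution:
  point load 165 at a = 0.69: Pa²(3L − a)/(6EI) = 207/EI
Tip deflection under a unit load at C: L³/(3EI) = 55.46/EI.
Compatibility at C: δ_0 − R_C·δ_{CC} = 0, so R_C = 207/55.46 = 3.732 kN.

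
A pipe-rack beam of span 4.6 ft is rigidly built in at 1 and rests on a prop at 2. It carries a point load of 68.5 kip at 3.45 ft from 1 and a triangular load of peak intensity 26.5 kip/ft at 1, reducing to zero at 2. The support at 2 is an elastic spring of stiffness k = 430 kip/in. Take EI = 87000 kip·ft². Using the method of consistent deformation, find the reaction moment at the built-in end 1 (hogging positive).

Choose R_2 as the redundant. The primary structure is the cantilever fixed at 1.
Downward deflection at the released point 2 due to the loads:
  point load 68.5 at a = 3.45: Pa²(3L − a)/(6EI) = 1406/EI
  triangular load, peak 26.5 at the fixed end: w₀L⁴/(30EI) = 395.5/EI
  δ_0 = 1802/EI
Flexibility coefficient — unit upward force at 2: δ_{22} = L³/(3EI) = 32.45/EI.
With EI = 87000 kip·ft²: δ_0 = 0.020712 ft and δ_{22} = 0.000373 ft/kip.
Compatibility — the spring shortens by R_2/k under the reaction it provides: δ_0 − R_2·δ_{22} = R_2/k. With 1/k = 1/(430×12) ft/kip = 0.000194 ft/kip, R_2 = δ_0 / (δ_{22} + 1/k) = 0.020712 / (0.000373 + 0.000194) = 36.55 kip.
Moment equilibrium about 1: M_1 = Σ(load moments about 1) − R_2·L = 329.8 − 36.55×4.6 = 161.7 kip·ft.

M_1 = 161.7 kip·ft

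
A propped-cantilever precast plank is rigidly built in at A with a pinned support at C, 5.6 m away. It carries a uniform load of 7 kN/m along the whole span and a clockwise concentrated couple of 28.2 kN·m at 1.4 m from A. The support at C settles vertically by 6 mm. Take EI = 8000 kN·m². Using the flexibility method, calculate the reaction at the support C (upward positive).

R_C = 17.18 kN

Remove the prop at C; the released (primary) structure is a cantilever built in at A.
Primary-structure tip deflection at C by superposition:
  UDL 7: wL⁴/(8EI) = 860.5/EI
  clockwise couple 28.2 at a = 1.4: M₀a(2L − a)/(2EI) = 193.5/EI
  δ_0 = 1054/EI
Tip deflection under a unit load at C: L³/(3EI) = 58.54/EI.
With EI = 8000 kN·m²: δ_0 = 0.13175 m and δ_{CC} = 0.007317 m/kN.
Compatibility — the beam at C must follow the support down by 0.006 m: δ_0 − R_C·δ_{CC} = 0.006, so R_C = (0.13175 − 0.006)/0.007317 = 17.18 kN.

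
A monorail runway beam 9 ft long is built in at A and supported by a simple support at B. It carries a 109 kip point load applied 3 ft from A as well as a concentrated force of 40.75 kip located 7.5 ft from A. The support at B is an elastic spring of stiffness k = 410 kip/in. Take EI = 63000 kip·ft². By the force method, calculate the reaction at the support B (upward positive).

R_B = 44.46 kip

Choose R_B as the redundant. The primary structure is the cantilever fixed at A.
Primary-structure tip deflection at B by superposition:
  point load 109 at a = 3: Pa²(3L − a)/(6EI) = 3924/EI
  point load 40.75 at a = 7.5: Pa²(3L − a)/(6EI) = 7450/EI
  δ_0 = 11374/EI
Flexibility coefficient — unit upward force at B: δ_{BB} = L³/(3EI) = 243/EI.
With EI = 63000 kip·ft²: δ_0 = 0.18053 ft and δ_{BB} = 0.003857 ft/kip.
Compatibility — the spring shortens by R_B/k under the reaction it provides: δ_0 − R_B·δ_{BB} = R_B/k. With 1/k = 1/(410×12) ft/kip = 0.000203 ft/kip, R_B = δ_0 / (δ_{BB} + 1/k) = 0.18053 / (0.003857 + 0.000203) = 44.46 kip.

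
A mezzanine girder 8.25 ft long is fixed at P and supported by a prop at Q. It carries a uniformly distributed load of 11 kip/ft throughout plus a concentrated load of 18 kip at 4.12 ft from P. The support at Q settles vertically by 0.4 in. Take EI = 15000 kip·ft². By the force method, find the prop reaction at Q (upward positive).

R_Q = 36.97 kip

Remove the prop at Q; the released (primary) structure is a cantilever built in at P.
Primary-structure tip deflection at Q by superposition:
  UDL 11: wL⁴/(8EI) = 6370/EI
  point load 18 at a = 4.12: Pa²(3L − a)/(6EI) = 1051/EI
  δ_0 = 7420/EI
Flexibility coefficient — unit upward force at Q: δ_{QQ} = L³/(3EI) = 187.2/EI.
With EI = 15000 kip·ft²: δ_0 = 0.49468 ft and δ_{QQ} = 0.012478 ft/kip.
Compatibility — the beam at Q must follow the support down by 0.03333 ft: δ_0 − R_Q·δ_{QQ} = 0.03333, so R_Q = (0.49468 − 0.03333)/0.012478 = 36.97 kip.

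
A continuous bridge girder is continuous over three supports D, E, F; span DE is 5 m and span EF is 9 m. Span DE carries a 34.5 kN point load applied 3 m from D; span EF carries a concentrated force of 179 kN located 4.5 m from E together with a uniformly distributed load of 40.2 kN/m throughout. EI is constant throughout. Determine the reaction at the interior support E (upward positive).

Take M_E as the redundant. Released structure: two simple spans DE and EF with a hinge at E.
Discontinuity in slope at E on the released structure — sum the simple-span end rotations:
  span DE: point load 34.5 at a = 3: Pab(L + a)/(6LEI) = 55.2/EI
  span EF: point load 179 at a = 4.5: Pab(L + b)/(6LEI) = 906.2/EI
  span EF: UDL 40.2: wL³/(24EI) = 1221/EI
  relative rotation θ_0 = (55.2 + 2127)/EI = 2182/EI
A unit hogging moment at E produces rotation L₁/(3EI) + L₂/(3EI) = 4.667/EI.
Slope continuity at E: θ_0 = M_E·4.667/EI, so M_E = 2182/4.667 = 467.7 kN·m (hogging).
Span DE, ΣM about D with M_E applied at E: R_E^{DE}·5 = 103.5 + 467.7, so R_E^{DE} = 114.2 kN and R_D = 34.5 − 114.2 = -79.73 kN.
Span EF, ΣM about F: R_E^{EF}·9 = 2434 + 467.7, so R_E^{EF} = 322.4 kN and R_F = 540.8 − 322.4 = 218.4 kN.
R_E = 114.2 + 322.4 = 436.6 kN.

R_E = 436.6 kN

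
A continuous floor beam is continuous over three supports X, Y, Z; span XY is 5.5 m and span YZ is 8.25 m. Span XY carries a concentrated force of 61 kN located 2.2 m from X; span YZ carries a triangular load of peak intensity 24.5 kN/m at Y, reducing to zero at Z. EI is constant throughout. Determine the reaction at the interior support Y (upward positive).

Take M_Y as the redundant. Released structure: two simple spans XY and YZ with a hinge at Y.
End slopes at the hinge Y, treating each span as simply supported:
  span XY: point load 61 at a = 2.2: Pab(L + a)/(6LEI) = 103.3/EI
  span YZ: triangular load, peak 24.5: w₀L³/(45EI) = 305.7/EI
  relative rotation θ_0 = (103.3 + 305.7)/EI = 409/EI
A unit hogging moment at Y produces rotation L₁/(3EI) + L₂/(3EI) = 4.583/EI.
Slope continuity at Y: θ_0 = M_Y·4.583/EI, so M_Y = 409/4.583 = 89.25 kN·m (hogging).
Span XY, ΣM about X with M_Y applied at Y: R_Y^{XY}·5.5 = 134.2 + 89.25, so R_Y^{XY} = 40.63 kN and R_X = 61 − 40.63 = 20.37 kN.
Span YZ, ΣM about Z: R_Y^{YZ}·8.25 = 555.8 + 89.25, so R_Y^{YZ} = 78.19 kN and R_Z = 101.1 − 78.19 = 22.87 kN.
R_Y = 40.63 + 78.19 = 118.8 kN.

R_Y = 118.8 kN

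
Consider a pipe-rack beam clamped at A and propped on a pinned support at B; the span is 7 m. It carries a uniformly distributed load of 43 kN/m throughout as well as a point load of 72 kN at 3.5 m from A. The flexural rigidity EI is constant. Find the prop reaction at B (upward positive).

R_B = 135.4 kN

Choose R_B as the redundant. The primary structure is the cantilever fixed at A.
Downward deflection at the released point B due to the loads:
  UDL 43: wL⁴/(8EI) = 12905/EI
  point load 72 at a = 3.5: Pa²(3L − a)/(6EI) = 2572/EI
  δ_0 = 15478/EI
Tip deflection under a unit load at B: L³/(3EI) = 114.3/EI.
Compatibility at B: δ_0 − R_B·δ_{BB} = 0, so R_B = 15478/114.3 = 135.4 kN.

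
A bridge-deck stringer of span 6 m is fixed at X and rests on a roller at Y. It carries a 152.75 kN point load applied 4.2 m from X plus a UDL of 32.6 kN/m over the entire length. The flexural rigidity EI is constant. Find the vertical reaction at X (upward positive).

R_X = 188.9 kN

Release the roller at Y. Primary structure: cantilever fixed at X.
Downward deflection at the released point Y due to the loads:
  point load 152.75 at a = 4.2: Pa²(3L − a)/(6EI) = 6197/EI
  UDL 32.6: wL⁴/(8EI) = 5281/EI
  δ_0 = 11479/EI
Flexibility coefficient — unit upward force at Y: δ_{YY} = L³/(3EI) = 72/EI.
Compatibility at Y: δ_0 − R_Y·δ_{YY} = 0, so R_Y = 11479/72 = 159.4 kN.
Vertical equilibrium: R_X = ΣP − R_Y = 348.4 − 159.4 = 188.9 kN.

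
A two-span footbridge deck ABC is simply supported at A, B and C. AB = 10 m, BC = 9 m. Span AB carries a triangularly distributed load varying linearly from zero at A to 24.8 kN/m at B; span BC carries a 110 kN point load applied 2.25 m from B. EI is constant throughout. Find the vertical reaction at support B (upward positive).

R_B = 199.8 kN

Insert a hinge at B; M_B is the redundant, and each span becomes simply supported.
Rotations at B on the released spans (each span's end-slope, ×1/EI):
  span AB: triangular load, peak 24.8: w₀L³/(45EI) = 551.1/EI
  span BC: point load 110 at a = 2.25: Pab(L + b)/(6LEI) = 487.3/EI
  relative rotation θ_0 = (551.1 + 487.3)/EI = 1038/EI
A unit hogging moment at B produces rotation L₁/(3EI) + L₂/(3EI) = 6.333/EI.
Compatibility: M_B·(L₁+L₂)/(3EI) = θ_0, giving M_B = 164 kN·m (hogging).
Span AB, ΣM about A with M_B applied at B: R_B^{AB}·10 = 826.7 + 164, so R_B^{AB} = 99.06 kN and R_A = 124 − 99.06 = 24.94 kN.
Span BC, ΣM about C: R_B^{BC}·9 = 742.5 + 164, so R_B^{BC} = 100.7 kN and R_C = 110 − 100.7 = 9.283 kN.
R_B = 99.06 + 100.7 = 199.8 kN.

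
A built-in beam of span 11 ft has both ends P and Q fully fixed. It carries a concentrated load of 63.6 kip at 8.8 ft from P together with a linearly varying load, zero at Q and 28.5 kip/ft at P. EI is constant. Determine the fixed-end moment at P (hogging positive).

Release both end moments; the primary structure is a simply-supported span PQ with redundants M_P and M_Q.
End rotations of the released simple span under the applied load (×1/EI):
  at P: point load 63.6 at a = 8.8: Pab(L + b)/(6LEI) = 246.3/EI
  at Q: point load 63.6 at a = 8.8: Pab(L + a)/(6LEI) = 369.4/EI
  at P: triangular load, peak 28.5: w₀L³/(45EI) = 843/EI
  at Q: triangular load, peak 28.5: 7w₀L³/(360EI) = 737.6/EI
  θ_P0 = 1089/EI,  θ_Q0 = 1107/EI
Flexibility coefficients: a unit moment at one end gives L/(3EI) there and L/(6EI) at the far end, so f₁₁ = f₂₂ = 3.667/EI and f₁₂ = f₂₁ = 1.833/EI.
Compatibility — zero rotation at each built-in end:
  3.667 M_P + 1.833 M_Q = 1089
  1.833 M_P + 3.667 M_Q = 1107
Solving the pair gives M_P = 194.8 kip·ft and M_Q = 204.5 kip·ft (hogging).

M_P = 194.8 kip·ft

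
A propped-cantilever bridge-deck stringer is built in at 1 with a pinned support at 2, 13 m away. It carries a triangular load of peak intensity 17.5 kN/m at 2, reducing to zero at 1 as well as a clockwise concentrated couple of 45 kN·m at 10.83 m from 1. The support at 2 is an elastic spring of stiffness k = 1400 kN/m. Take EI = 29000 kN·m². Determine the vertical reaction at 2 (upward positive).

Take the reaction at 2 as the redundant and release it; the primary structure is a cantilever fixed at 1.
Free-end deflection of the primary structure under the applied loading (downward +):
  triangular load, peak 17.5 at the free end: 11w₀L⁴/(120EI) = 45817/EI
  clockwise couple 45 at a = 10.83: M₀a(2L − a)/(2EI) = 3697/EI
  δ_0 = 49513/EI
Flexibility coefficient — unit upward force at 2: δ_{22} = L³/(3EI) = 732.3/EI.
With EI = 29000 kN·m²: δ_0 = 1.7074 m and δ_{22} = 0.025253 m/kN.
Compatibility — the spring shortens by R_2/k under the reaction it provides: δ_0 − R_2·δ_{22} = R_2/k. With 1/k = 0.000714 m/kN, R_2 = δ_0 / (δ_{22} + 1/k) = 1.7074 / (0.025253 + 0.000714) = 65.75 kN.

R_2 = 65.75 kN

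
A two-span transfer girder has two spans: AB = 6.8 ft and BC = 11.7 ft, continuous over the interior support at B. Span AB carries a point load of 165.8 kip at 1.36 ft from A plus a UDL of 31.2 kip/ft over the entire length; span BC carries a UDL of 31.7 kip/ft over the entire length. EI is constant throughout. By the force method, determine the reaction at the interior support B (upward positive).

R_B = 429.1 kip

Take M_B as the redundant. Released structure: two simple spans AB and BC with a hinge at B.
End slopes at the hinge B, treating each span as simply supported:
  span AB: point load 165.8 at a = 1.36: Pab(L + a)/(6LEI) = 245.3/EI
  span AB: UDL 31.2: wL³/(24EI) = 408.8/EI
  span BC: UDL 31.7: wL³/(24EI) = 2115/EI
  relative rotation θ_0 = (654.1 + 2115)/EI = 2770/EI
A unit hogging moment at B produces rotation L₁/(3EI) + L₂/(3EI) = 6.167/EI.
Compatibility: M_B·(L₁+L₂)/(3EI) = θ_0, giving M_B = 449.1 kip·ft (hogging).
Span AB, ΣM about A with M_B applied at B: R_B^{AB}·6.8 = 946.8 + 449.1, so R_B^{AB} = 205.3 kip and R_A = 378 − 205.3 = 172.7 kip.
Span BC, ΣM about C: R_B^{BC}·11.7 = 2170 + 449.1, so R_B^{BC} = 223.8 kip and R_C = 370.9 − 223.8 = 147.1 kip.
R_B = 205.3 + 223.8 = 429.1 kip.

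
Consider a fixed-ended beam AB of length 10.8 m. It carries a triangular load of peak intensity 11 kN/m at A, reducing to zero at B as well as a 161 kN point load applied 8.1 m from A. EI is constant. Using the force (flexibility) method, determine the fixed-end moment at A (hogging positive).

M_A = 145.7 kN·m

Release both end moments; the primary structure is a simply-supported span AB with redundants M_A and M_B.
Simple-span end rotations at A and B under the given loads:
  at A: triangular load, peak 11: w₀L³/(45EI) = 307.9/EI
  at B: triangular load, peak 11: 7w₀L³/(360EI) = 269.4/EI
  at A: point load 161 at a = 8.1: Pab(L + b)/(6LEI) = 733.6/EI
  at B: point load 161 at a = 8.1: Pab(L + a)/(6LEI) = 1027/EI
  θ_A0 = 1041/EI,  θ_B0 = 1296/EI
Flexibility coefficients: a unit moment at one end gives L/(3EI) there and L/(6EI) at the far end, so f₁₁ = f₂₂ = 3.6/EI and f₁₂ = f₂₁ = 1.8/EI.
Compatibility — zero rotation at each built-in end:
  3.6 M_A + 1.8 M_B = 1041
  1.8 M_A + 3.6 M_B = 1296
Solving the pair gives M_A = 145.7 kN·m and M_B = 287.3 kN·m (hogging).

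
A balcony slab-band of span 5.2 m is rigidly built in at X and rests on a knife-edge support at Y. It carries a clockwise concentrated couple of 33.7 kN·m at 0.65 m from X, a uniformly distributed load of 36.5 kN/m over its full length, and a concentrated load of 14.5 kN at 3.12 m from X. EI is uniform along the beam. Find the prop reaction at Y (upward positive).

Take the reaction at Y as the redundant and release it; the primary structure is a cantilever fixed at X.
Downward deflection at the released point Y due to the loads:
  clockwise couple 33.7 at a = 0.65: M₀a(2L − a)/(2EI) = 106.8/EI
  UDL 36.5: wL⁴/(8EI) = 3336/EI
  point load 14.5 at a = 3.12: Pa²(3L − a)/(6EI) = 293.6/EI
  δ_0 = 3736/EI
Flexibility coefficient — unit upward force at Y: δ_{YY} = L³/(3EI) = 46.87/EI.
The prop prevents deflection at Y: R_Y = δ_0/δ_{YY} = 3736/46.87 = 79.72 kN.

R_Y = 79.72 kN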